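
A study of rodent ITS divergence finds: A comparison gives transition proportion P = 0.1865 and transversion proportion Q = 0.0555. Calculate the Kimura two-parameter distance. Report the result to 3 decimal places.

Under the Kimura two-parameter model, d = −½ ln(1 − 2P − Q) − ¼ ln(1 − 2Q).
1 − 2P − Q = 0.5715, giving −½ ln(0.5715) = 0.279745.
1 − 2Q = 0.889, giving −¼ ln(0.889) = 0.029415.
d = 0.279745 + 0.029415 = 0.309160.

0.309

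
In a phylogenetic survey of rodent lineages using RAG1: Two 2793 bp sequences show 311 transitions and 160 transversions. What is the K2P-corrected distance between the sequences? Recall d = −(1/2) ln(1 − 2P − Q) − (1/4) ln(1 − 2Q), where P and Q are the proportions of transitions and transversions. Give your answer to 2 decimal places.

0.19

P = 311/2793 ≈ 0.11135 and Q = 160/2793 ≈ 0.057286.
Under the Kimura two-parameter model, d = −½ ln(1 − 2P − Q) − ¼ ln(1 − 2Q).
1 − 2P − Q = 0.720014, giving −½ ln(0.720014) = 0.164242.
1 − 2Q = 0.885428, giving −¼ ln(0.885428) = 0.030421.
d = 0.164242 + 0.030421 = 0.194663.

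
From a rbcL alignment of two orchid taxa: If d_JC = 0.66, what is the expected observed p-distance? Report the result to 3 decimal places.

p = (3/4)(1 − e^(−4d/3)) = 0.75 × (1 − e^(-0.88)) = 0.75 × (1 − 0.414783) = 0.438913.

0.439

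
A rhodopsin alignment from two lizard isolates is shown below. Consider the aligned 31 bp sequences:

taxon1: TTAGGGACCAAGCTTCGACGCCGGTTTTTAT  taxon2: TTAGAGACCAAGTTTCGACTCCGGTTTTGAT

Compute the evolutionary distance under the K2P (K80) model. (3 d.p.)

0.142

Of 31 sites, 2 differences are transitions and 2 are transversions, so P = 2/31 ≈ 0.064516 and Q = 2/31 ≈ 0.064516.
Under the Kimura two-parameter model, d = −½ ln(1 − 2P − Q) − ¼ ln(1 − 2Q).
1 − 2P − Q = 0.806452, giving −½ ln(0.806452) = 0.107555.
1 − 2Q = 0.870968, giving −¼ ln(0.870968) = 0.034538.
d = 0.107555 + 0.034538 = 0.142093.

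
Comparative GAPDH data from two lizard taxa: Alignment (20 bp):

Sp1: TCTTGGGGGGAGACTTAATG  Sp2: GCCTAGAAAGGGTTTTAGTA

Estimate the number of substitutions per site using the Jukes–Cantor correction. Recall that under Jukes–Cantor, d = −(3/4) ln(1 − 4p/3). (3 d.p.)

0.991

The sequences differ at 11 of 20 sites, so p = 11/20 = 0.55.
d = −(3/4) ln(1 − 4p/3) = −0.75 ln(1 − 0.733333) = −0.75 ln(0.266667)
  = −0.75 × (-1.321755) = 0.991316 substitutions/site.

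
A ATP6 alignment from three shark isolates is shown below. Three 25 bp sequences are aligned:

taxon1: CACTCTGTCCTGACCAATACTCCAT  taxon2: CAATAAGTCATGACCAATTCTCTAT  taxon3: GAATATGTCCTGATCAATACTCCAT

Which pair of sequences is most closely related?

taxon1 and taxon3

taxon1–taxon2: 6/25 differ, p = 0.240, d = 0.289.
taxon1–taxon3: 4/25 differ, p = 0.160, d = 0.180.
taxon2–taxon3: 6/25 differ, p = 0.240, d = 0.289.
The smallest distance is between taxon1 and taxon3.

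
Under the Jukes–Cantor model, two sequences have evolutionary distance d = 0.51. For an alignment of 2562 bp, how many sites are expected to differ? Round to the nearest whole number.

948

Invert JC69: p = (3/4)(1 − e^(−4d/3)) = 0.75 × (1 − e^(-0.68)) = 0.75 × (1 − 0.506617) = 0.370037.
Expected differing sites = pL ≈ 0.370037 × 2562 = 948.034794 ≈ 948.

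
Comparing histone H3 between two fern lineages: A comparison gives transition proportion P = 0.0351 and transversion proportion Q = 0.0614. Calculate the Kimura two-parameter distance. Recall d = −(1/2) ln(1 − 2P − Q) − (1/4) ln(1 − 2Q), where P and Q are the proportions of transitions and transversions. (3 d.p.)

Under the Kimura two-parameter model, d = −½ ln(1 − 2P − Q) − ¼ ln(1 − 2Q).
1 − 2P − Q = 0.8684, giving −½ ln(0.8684) = 0.070551.
1 − 2Q = 0.8772, giving −¼ ln(0.8772) = 0.032755.
d = 0.070551 + 0.032755 = 0.103306.

0.103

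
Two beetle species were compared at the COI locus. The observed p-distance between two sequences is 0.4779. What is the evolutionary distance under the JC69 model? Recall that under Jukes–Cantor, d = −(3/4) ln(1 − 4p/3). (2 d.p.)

0.76

d = −(3/4) ln(1 − 4p/3) = −0.75 ln(1 − 0.6372) = −0.75 ln(0.3628)
  = −0.75 × (-1.013904) = 0.760428 substitutions/site.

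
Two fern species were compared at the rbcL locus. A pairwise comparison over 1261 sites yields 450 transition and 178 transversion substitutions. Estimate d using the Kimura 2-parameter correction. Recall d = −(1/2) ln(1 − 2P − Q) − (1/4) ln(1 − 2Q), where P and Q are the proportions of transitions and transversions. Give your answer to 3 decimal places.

1.048

P = 450/1261 ≈ 0.35686 and Q = 178/1261 ≈ 0.141158.
Under the Kimura two-parameter model, d = −½ ln(1 − 2P − Q) − ¼ ln(1 − 2Q).
1 − 2P − Q = 0.145122, giving −½ ln(0.145122) = 0.965090.
1 − 2Q = 0.717684, giving −¼ ln(0.717684) = 0.082931.
d = 0.965090 + 0.082931 = 1.048021.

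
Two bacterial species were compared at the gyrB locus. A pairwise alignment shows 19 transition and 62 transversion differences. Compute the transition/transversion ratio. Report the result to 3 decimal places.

0.306

R = 19/62 = 0.306451… ≈ 0.306 (to 3 d.p.).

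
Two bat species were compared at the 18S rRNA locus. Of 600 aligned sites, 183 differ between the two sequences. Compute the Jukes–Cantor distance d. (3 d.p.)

0.391

p = 183/600 = 0.305.
d = −(3/4) ln(1 − 4p/3) = −0.75 ln(1 − 0.406667) = −0.75 ln(0.593333)
  = −0.75 × (-0.521999) = 0.391499 substitutions/site.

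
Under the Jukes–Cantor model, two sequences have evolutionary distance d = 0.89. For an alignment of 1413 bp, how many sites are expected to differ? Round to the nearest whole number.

736

Invert JC69: p = (3/4)(1 − e^(−4d/3)) = 0.75 × (1 − e^(-1.186667)) = 0.75 × (1 − 0.305237) = 0.521072.
Expected differing sites = pL ≈ 0.521072 × 1413 = 736.274736 ≈ 736.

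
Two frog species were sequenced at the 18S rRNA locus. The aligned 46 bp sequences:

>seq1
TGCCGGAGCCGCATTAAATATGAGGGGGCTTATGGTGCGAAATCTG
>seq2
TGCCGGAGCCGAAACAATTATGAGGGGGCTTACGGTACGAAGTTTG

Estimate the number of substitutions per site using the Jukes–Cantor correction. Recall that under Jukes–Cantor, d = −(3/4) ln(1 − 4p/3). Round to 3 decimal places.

0.198

The sequences differ at 8 of 46 sites (12, 14, 15, 18, 33, 37, 42, 44), so p = 8/46 ≈ 0.173913.
d = −(3/4) ln(1 − 4p/3) = −0.75 ln(1 − 0.231884) = −0.75 ln(0.768116)
  = −0.75 × (-0.263815) = 0.197861 substitutions/site.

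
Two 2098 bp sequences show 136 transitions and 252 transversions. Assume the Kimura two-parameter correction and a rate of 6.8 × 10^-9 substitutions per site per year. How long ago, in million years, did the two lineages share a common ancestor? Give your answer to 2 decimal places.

15.62

P = 136/2098 ≈ 0.064824 and Q = 252/2098 ≈ 0.120114.
Under the Kimura two-parameter model, d = −½ ln(1 − 2P − Q) − ¼ ln(1 − 2Q).
1 − 2P − Q = 0.750238, giving −½ ln(0.750238) = 0.143682.
1 − 2Q = 0.759772, giving −¼ ln(0.759772) = 0.068684.
d = 0.143682 + 0.068684 = 0.212366.
Under a molecular clock d = 2μt, so t = d/(2μ) = 0.212366 / (2 × 6.8 × 10^-9) = 15.62 million years.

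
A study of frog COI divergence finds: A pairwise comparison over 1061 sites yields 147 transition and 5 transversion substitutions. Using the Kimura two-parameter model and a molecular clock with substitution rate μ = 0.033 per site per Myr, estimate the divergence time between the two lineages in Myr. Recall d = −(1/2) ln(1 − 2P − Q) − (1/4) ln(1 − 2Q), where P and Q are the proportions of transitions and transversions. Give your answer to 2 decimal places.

2.54

P = 147/1061 ≈ 0.138549 and Q = 5/1061 ≈ 0.004713.
Under the Kimura two-parameter model, d = −½ ln(1 − 2P − Q) − ¼ ln(1 − 2Q).
1 − 2P − Q = 0.718189, giving −½ ln(0.718189) = 0.165511.
1 − 2Q = 0.990574, giving −¼ ln(0.990574) = 0.002368.
d = 0.165511 + 0.002368 = 0.167879.
Under a molecular clock d = 2μt, so t = d/(2μ) = 0.167879 / (2 × 0.033) = 2.54 Myr.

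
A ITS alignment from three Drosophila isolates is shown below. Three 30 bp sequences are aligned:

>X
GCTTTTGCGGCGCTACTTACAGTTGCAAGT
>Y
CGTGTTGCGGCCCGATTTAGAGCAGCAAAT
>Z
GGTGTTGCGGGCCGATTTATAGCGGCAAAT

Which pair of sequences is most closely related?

Y and Z

X–Y: 10/30 differ, p = 0.333, d = 0.441.
X–Z: 10/30 differ, p = 0.333, d = 0.441.
Y–Z: 4/30 differ, p = 0.133, d = 0.147.
The smallest distance is between Y and Z.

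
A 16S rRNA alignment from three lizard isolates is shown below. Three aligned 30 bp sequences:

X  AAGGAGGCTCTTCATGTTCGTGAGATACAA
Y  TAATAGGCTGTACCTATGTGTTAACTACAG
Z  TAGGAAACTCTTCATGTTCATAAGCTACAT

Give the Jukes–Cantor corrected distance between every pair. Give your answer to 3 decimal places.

d(X,Y) = 0.647, d(X,Z) = 0.280, d(Y,Z) = 0.730

X–Y: 13/30 sites differ → p ≈ 0.433333, d = −0.75 ln(1 − 0.577777) = 0.646666 ≈ 0.647.
X–Z: 7/30 sites differ → p ≈ 0.233333, d = −0.75 ln(1 − 0.311111) = 0.279506 ≈ 0.280.
Y–Z: 14/30 sites differ → p ≈ 0.466667, d = −0.75 ln(1 − 0.622223) = 0.730088 ≈ 0.730.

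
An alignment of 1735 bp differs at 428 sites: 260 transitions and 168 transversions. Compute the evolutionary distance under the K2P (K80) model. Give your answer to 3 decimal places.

P = 260/1735 ≈ 0.149856 and Q = 168/1735 ≈ 0.09683.
Under the Kimura two-parameter model, d = −½ ln(1 − 2P − Q) − ¼ ln(1 − 2Q).
1 − 2P − Q = 0.603458, giving −½ ln(0.603458) = 0.252539.
1 − 2Q = 0.80634, giving −¼ ln(0.80634) = 0.053812.
d = 0.252539 + 0.053812 = 0.306351.

0.306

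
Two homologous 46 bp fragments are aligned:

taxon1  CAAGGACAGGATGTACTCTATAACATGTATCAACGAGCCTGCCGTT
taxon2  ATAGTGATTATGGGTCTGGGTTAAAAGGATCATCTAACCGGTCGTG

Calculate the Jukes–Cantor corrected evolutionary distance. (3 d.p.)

0.967

The sequences differ at 25 of 46 sites, so p = 25/46 ≈ 0.543478.
d = −(3/4) ln(1 − 4p/3) = −0.75 ln(1 − 0.724637) = −0.75 ln(0.275363)
  = −0.75 × (-1.289665) = 0.967249 substitutions/site.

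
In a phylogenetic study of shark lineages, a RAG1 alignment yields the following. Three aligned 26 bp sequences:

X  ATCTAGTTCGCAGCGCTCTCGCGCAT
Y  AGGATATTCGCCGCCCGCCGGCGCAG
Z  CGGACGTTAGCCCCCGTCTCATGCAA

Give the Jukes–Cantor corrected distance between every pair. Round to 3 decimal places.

d(X,Y) = 0.623, d(X,Z) = 0.824, d(Y,Z) = 0.717

X–Y: 11/26 sites differ → p ≈ 0.423077, d = −0.75 ln(1 − 0.564103) = 0.622762 ≈ 0.623.
X–Z: 13/26 sites differ → p = 0.5, d = −0.75 ln(1 − 0.666667) = 0.823960 ≈ 0.824.
Y–Z: 12/26 sites differ → p ≈ 0.461538, d = −0.75 ln(1 − 0.615384) = 0.716632 ≈ 0.717.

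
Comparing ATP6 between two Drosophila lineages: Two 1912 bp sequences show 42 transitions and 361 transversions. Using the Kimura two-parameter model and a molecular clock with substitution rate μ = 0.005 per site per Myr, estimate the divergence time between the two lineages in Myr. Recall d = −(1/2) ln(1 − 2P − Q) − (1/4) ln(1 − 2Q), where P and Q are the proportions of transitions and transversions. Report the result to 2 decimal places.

25.10

P = 42/1912 ≈ 0.021967 and Q = 361/1912 ≈ 0.188808.
Under the Kimura two-parameter model, d = −½ ln(1 − 2P − Q) − ¼ ln(1 − 2Q).
1 − 2P − Q = 0.767258, giving −½ ln(0.767258) = 0.132466.
1 − 2Q = 0.622384, giving −¼ ln(0.622384) = 0.118550.
d = 0.132466 + 0.118550 = 0.251016.
Under a molecular clock d = 2μt, so t = d/(2μ) = 0.251016 / (2 × 0.005) = 25.10 Myr.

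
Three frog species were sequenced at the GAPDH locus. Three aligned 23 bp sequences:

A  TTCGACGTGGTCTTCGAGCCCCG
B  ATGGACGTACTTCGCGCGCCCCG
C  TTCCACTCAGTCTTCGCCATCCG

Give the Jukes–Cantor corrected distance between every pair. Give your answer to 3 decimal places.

d(A,B) = 0.467, d(A,C) = 0.467, d(B,C) = 0.892

A–B: 8/23 sites differ → p ≈ 0.347826, d = −0.75 ln(1 − 0.463768) = 0.467391 ≈ 0.467.
A–C: 8/23 sites differ → p ≈ 0.347826, d = −0.75 ln(1 − 0.463768) = 0.467391 ≈ 0.467.
B–C: 12/23 sites differ → p ≈ 0.521739, d = −0.75 ln(1 − 0.695652) = 0.892188 ≈ 0.892.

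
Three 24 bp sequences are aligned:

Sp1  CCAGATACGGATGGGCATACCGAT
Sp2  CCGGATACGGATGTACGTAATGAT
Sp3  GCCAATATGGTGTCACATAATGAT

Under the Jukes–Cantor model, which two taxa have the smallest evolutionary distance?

Sp1 and Sp2

Sp1–Sp2: 6/24 differ, p = 0.250, d = 0.304.
Sp1–Sp3: 11/24 differ, p = 0.458, d = 0.708.
Sp2–Sp3: 9/24 differ, p = 0.375, d = 0.520.
The smallest distance is between Sp1 and Sp2.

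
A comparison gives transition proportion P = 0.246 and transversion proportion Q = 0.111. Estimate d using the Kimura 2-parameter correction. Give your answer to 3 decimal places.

Under the Kimura two-parameter model, d = −½ ln(1 − 2P − Q) − ¼ ln(1 − 2Q).
1 − 2P − Q = 0.397, giving −½ ln(0.397) = 0.461909.
1 − 2Q = 0.778, giving −¼ ln(0.778) = 0.062757.
d = 0.461909 + 0.062757 = 0.524666.

0.525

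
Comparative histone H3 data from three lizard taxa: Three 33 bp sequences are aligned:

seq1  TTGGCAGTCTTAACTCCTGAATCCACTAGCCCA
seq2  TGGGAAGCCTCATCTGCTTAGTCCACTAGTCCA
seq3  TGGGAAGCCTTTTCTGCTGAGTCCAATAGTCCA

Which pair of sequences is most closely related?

seq1–seq2: 9/33 differ, p = 0.273, d = 0.339.
seq1–seq3: 9/33 differ, p = 0.273, d = 0.339.
seq2–seq3: 4/33 differ, p = 0.121, d = 0.132.
The smallest distance is between seq2 and seq3.

seq2 and seq3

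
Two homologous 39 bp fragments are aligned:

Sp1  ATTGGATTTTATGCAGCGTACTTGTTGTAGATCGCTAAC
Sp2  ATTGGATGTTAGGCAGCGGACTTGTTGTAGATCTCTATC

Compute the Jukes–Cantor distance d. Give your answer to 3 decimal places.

0.141

The sequences differ at 5 of 39 sites (8, 12, 19, 34, 38), so p = 5/39 ≈ 0.128205.
d = −(3/4) ln(1 − 4p/3) = −0.75 ln(1 − 0.17094) = −0.75 ln(0.82906)
  = −0.75 × (-0.187463) = 0.140597 substitutions/site.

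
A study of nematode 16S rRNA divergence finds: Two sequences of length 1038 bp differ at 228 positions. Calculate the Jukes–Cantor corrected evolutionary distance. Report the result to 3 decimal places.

0.260

p = 228/1038 ≈ 0.219653.
d = −(3/4) ln(1 − 4p/3) = −0.75 ln(1 − 0.292871) = −0.75 ln(0.707129)
  = −0.75 × (-0.346542) = 0.259907 substitutions/site.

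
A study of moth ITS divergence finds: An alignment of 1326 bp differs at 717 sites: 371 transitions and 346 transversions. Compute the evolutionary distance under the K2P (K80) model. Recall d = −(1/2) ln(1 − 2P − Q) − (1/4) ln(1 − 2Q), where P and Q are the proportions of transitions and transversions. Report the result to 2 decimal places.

1.04

P = 371/1326 ≈ 0.279789 and Q = 346/1326 ≈ 0.260935.
Under the Kimura two-parameter model, d = −½ ln(1 − 2P − Q) − ¼ ln(1 − 2Q).
1 − 2P − Q = 0.179487, giving −½ ln(0.179487) = 0.858826.
1 − 2Q = 0.47813, giving −¼ ln(0.47813) = 0.184468.
d = 0.858826 + 0.184468 = 1.043294.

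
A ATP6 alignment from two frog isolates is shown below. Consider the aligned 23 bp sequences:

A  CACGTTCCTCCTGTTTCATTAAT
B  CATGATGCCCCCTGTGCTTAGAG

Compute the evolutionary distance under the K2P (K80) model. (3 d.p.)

0.892

Of 23 sites, 4 differences are transitions and 8 are transversions, so P = 4/23 ≈ 0.173913 and Q = 8/23 ≈ 0.347826.
Under the Kimura two-parameter model, d = −½ ln(1 − 2P − Q) − ¼ ln(1 − 2Q).
1 − 2P − Q = 0.304348, giving −½ ln(0.304348) = 0.594792.
1 − 2Q = 0.304348, giving −¼ ln(0.304348) = 0.297396.
d = 0.594792 + 0.297396 = 0.892188.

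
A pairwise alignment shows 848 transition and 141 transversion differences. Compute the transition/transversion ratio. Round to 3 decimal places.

R = 848/141 = 6.014184… ≈ 6.014 (to 3 d.p.).

6.014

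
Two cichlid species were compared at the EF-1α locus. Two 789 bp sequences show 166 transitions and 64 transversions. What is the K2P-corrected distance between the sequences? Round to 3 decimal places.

0.393

P = 166/789 ≈ 0.210393 and Q = 64/789 ≈ 0.081115.
Under the Kimura two-parameter model, d = −½ ln(1 − 2P − Q) − ¼ ln(1 − 2Q).
1 − 2P − Q = 0.498099, giving −½ ln(0.498099) = 0.348478.
1 − 2Q = 0.83777, giving −¼ ln(0.83777) = 0.044253.
d = 0.348478 + 0.044253 = 0.392731.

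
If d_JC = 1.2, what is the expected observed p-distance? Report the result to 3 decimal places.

p = (3/4)(1 − e^(−4d/3)) = 0.75 × (1 − e^(-1.6)) = 0.75 × (1 − 0.201897) = 0.598577.

0.599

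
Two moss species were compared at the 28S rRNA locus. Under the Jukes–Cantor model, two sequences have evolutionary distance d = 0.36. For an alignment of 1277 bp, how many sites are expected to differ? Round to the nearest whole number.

Invert JC69: p = (3/4)(1 − e^(−4d/3)) = 0.75 × (1 − e^(-0.48)) = 0.75 × (1 − 0.618783) = 0.285913.
Expected differing sites = pL ≈ 0.285913 × 1277 = 365.110901 ≈ 365.

365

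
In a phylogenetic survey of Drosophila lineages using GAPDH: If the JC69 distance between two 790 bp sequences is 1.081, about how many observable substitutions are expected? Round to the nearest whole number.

452

Invert JC69: p = (3/4)(1 − e^(−4d/3)) = 0.75 × (1 − e^(-1.441333)) = 0.75 × (1 − 0.236612) = 0.572541.
Expected differing sites = pL ≈ 0.572541 × 790 = 452.30739 ≈ 452.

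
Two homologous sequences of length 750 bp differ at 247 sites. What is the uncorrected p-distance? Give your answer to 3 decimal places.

0.329

p = 247/750 = 0.329333… ≈ 0.329 (to 3 d.p.).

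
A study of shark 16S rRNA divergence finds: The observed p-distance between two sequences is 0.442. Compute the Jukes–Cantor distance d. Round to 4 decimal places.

0.6675

d = −(3/4) ln(1 − 4p/3) = −0.75 ln(1 − 0.589333) = −0.75 ln(0.410667)
  = −0.75 × (-0.889973) = 0.667480 substitutions/site.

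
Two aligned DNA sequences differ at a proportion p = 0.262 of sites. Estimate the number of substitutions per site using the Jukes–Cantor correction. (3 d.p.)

0.322

d = −(3/4) ln(1 − 4p/3) = −0.75 ln(1 − 0.349333) = −0.75 ln(0.650667)
  = −0.75 × (-0.429757) = 0.322318 substitutions/site.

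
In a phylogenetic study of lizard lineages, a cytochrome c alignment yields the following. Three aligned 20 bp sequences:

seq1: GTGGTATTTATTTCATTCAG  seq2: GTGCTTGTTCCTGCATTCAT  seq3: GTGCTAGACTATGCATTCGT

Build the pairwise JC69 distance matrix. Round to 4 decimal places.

d(seq1,seq2) = 0.4715, d(seq1,seq3) = 0.6872, d(seq2,seq3) = 0.3831

seq1–seq2: 7/20 sites differ → p = 0.35, d = −0.75 ln(1 − 0.466667) = 0.471457 ≈ 0.4715.
seq1–seq3: 9/20 sites differ → p = 0.45, d = −0.75 ln(1 − 0.6) = 0.687218 ≈ 0.6872.
seq2–seq3: 6/20 sites differ → p = 0.3, d = −0.75 ln(1 − 0.4) = 0.383119 ≈ 0.3831.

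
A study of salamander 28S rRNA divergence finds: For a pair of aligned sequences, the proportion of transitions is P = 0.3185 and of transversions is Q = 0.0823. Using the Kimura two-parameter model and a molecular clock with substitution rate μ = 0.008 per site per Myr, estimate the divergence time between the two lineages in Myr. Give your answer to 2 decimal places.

42.51

Under the Kimura two-parameter model, d = −½ ln(1 − 2P − Q) − ¼ ln(1 − 2Q).
1 − 2P − Q = 0.2807, giving −½ ln(0.2807) = 0.635234.
1 − 2Q = 0.8354, giving −¼ ln(0.8354) = 0.044961.
d = 0.635234 + 0.044961 = 0.680195.
Under a molecular clock d = 2μt, so t = d/(2μ) = 0.680195 / (2 × 0.008) = 42.51 Myr.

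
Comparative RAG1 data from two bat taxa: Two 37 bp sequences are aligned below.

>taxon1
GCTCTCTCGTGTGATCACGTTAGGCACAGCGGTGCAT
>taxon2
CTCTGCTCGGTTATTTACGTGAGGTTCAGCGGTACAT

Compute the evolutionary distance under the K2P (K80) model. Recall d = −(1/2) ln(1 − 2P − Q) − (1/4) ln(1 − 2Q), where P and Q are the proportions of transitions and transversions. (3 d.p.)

Of 37 sites, 7 differences are transitions and 7 are transversions, so P = 7/37 ≈ 0.189189 and Q = 7/37 ≈ 0.189189.
Under the Kimura two-parameter model, d = −½ ln(1 − 2P − Q) − ¼ ln(1 − 2Q).
1 − 2P − Q = 0.432433, giving −½ ln(0.432433) = 0.419164.
1 − 2Q = 0.621622, giving −¼ ln(0.621622) = 0.118856.
d = 0.419164 + 0.118856 = 0.538020.

0.538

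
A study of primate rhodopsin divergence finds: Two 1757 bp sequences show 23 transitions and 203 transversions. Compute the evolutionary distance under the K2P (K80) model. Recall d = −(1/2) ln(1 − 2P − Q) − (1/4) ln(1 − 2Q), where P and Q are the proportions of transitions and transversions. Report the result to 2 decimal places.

P = 23/1757 ≈ 0.01309 and Q = 203/1757 ≈ 0.115538.
Under the Kimura two-parameter model, d = −½ ln(1 − 2P − Q) − ¼ ln(1 − 2Q).
1 − 2P − Q = 0.858282, giving −½ ln(0.858282) = 0.076411.
1 − 2Q = 0.768924, giving −¼ ln(0.768924) = 0.065691.
d = 0.076411 + 0.065691 = 0.142102.

0.14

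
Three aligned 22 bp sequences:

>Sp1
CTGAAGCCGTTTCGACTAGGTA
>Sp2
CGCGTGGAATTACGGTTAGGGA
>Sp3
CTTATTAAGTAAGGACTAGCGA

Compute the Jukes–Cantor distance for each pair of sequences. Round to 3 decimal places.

d(Sp1,Sp2) = 0.824, d(Sp1,Sp3) = 0.699, d(Sp2,Sp3) = 0.824

Sp1–Sp2: 11/22 sites differ → p = 0.5, d = −0.75 ln(1 − 0.666667) = 0.823960 ≈ 0.824.
Sp1–Sp3: 10/22 sites differ → p ≈ 0.454545, d = −0.75 ln(1 − 0.60606) = 0.698667 ≈ 0.699.
Sp2–Sp3: 11/22 sites differ → p = 0.5, d = −0.75 ln(1 − 0.666667) = 0.823960 ≈ 0.824.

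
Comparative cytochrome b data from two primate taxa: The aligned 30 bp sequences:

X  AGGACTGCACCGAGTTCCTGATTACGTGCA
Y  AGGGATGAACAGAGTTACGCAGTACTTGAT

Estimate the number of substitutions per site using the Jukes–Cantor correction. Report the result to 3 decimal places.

0.503

The sequences differ at 11 of 30 sites, so p = 11/30 ≈ 0.366667.
d = −(3/4) ln(1 − 4p/3) = −0.75 ln(1 − 0.488889) = −0.75 ln(0.511111)
  = −0.75 × (-0.671168) = 0.503376 substitutions/site.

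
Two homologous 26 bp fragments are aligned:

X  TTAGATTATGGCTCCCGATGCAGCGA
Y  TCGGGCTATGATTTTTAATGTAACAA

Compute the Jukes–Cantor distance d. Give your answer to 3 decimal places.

The sequences differ at 13 of 26 sites, so p = 13/26 = 0.5.
d = −(3/4) ln(1 − 4p/3) = −0.75 ln(1 − 0.666667) = −0.75 ln(0.333333)
  = −0.75 × (-1.098613) = 0.823960 substitutions/site.

0.824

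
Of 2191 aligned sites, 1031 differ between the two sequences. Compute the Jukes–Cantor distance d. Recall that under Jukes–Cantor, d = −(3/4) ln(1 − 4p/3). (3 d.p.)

0.740

p = 1031/2191 ≈ 0.470561.
d = −(3/4) ln(1 − 4p/3) = −0.75 ln(1 − 0.627415) = −0.75 ln(0.372585)
  = −0.75 × (-0.987290) = 0.740468 substitutions/site.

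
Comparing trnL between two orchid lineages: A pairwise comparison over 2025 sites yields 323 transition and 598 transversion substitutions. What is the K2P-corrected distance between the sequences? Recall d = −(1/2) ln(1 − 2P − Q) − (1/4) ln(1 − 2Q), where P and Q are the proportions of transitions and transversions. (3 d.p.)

0.700

P = 323/2025 ≈ 0.159506 and Q = 598/2025 ≈ 0.295309.
Under the Kimura two-parameter model, d = −½ ln(1 − 2P − Q) − ¼ ln(1 − 2Q).
1 − 2P − Q = 0.385679, giving −½ ln(0.385679) = 0.476375.
1 − 2Q = 0.409382, giving −¼ ln(0.409382) = 0.223277.
d = 0.476375 + 0.223277 = 0.699652.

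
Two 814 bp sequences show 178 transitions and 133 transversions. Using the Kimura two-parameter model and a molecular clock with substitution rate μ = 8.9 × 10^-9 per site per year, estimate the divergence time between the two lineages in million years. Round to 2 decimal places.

P = 178/814 ≈ 0.218673 and Q = 133/814 ≈ 0.163391.
Under the Kimura two-parameter model, d = −½ ln(1 − 2P − Q) − ¼ ln(1 − 2Q).
1 − 2P − Q = 0.399263, giving −½ ln(0.399263) = 0.459067.
1 − 2Q = 0.673218, giving −¼ ln(0.673218) = 0.098922.
d = 0.459067 + 0.098922 = 0.557989.
Under a molecular clock d = 2μt, so t = d/(2μ) = 0.557989 / (2 × 8.9 × 10^-9) = 31.35 million years.

31.35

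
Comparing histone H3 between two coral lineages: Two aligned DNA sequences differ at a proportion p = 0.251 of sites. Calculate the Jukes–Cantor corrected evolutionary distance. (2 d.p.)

d = −(3/4) ln(1 − 4p/3) = −0.75 ln(1 − 0.334667) = −0.75 ln(0.665333)
  = −0.75 × (-0.407468) = 0.305601 substitutions/site.

0.31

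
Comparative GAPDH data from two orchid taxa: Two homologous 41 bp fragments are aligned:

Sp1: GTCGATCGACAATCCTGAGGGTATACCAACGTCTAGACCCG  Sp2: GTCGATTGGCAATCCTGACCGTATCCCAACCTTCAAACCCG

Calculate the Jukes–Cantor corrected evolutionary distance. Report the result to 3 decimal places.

0.260

The sequences differ at 9 of 41 sites (7, 9, 19, 20, 25, 31, 33, 34, 36), so p = 9/41 ≈ 0.219512.
d = −(3/4) ln(1 − 4p/3) = −0.75 ln(1 − 0.292683) = −0.75 ln(0.707317)
  = −0.75 × (-0.346276) = 0.259707 substitutions/site.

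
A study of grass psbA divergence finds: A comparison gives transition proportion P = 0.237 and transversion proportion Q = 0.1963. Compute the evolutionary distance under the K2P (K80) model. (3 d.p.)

0.679

Under the Kimura two-parameter model, d = −½ ln(1 − 2P − Q) − ¼ ln(1 − 2Q).
1 − 2P − Q = 0.3297, giving −½ ln(0.3297) = 0.554786.
1 − 2Q = 0.6074, giving −¼ ln(0.6074) = 0.124642.
d = 0.554786 + 0.124642 = 0.679428.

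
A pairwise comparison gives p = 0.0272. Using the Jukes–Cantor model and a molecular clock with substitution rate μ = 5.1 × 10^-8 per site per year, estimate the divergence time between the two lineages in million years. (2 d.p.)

d = −(3/4) ln(1 − 4p/3) = −0.75 ln(1 − 0.036267) = −0.75 ln(0.963733)
  = −0.75 × (-0.036941) = 0.027706 substitutions/site.
Under a molecular clock d = 2μt, so t = d/(2μ) = 0.027706 / (2 × 5.1 × 10^-8) = 0.27 million years.

0.27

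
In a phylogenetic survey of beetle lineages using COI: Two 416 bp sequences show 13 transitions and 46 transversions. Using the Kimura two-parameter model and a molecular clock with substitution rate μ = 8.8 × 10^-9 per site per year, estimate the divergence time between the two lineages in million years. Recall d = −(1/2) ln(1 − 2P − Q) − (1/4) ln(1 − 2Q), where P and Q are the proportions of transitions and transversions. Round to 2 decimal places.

8.95

P = 13/416 = 0.03125 and Q = 46/416 ≈ 0.110577.
Under the Kimura two-parameter model, d = −½ ln(1 − 2P − Q) − ¼ ln(1 − 2Q).
1 − 2P − Q = 0.826923, giving −½ ln(0.826923) = 0.095022.
1 − 2Q = 0.778846, giving −¼ ln(0.778846) = 0.062485.
d = 0.095022 + 0.062485 = 0.157507.
Under a molecular clock d = 2μt, so t = d/(2μ) = 0.157507 / (2 × 8.8 × 10^-9) = 8.95 million years.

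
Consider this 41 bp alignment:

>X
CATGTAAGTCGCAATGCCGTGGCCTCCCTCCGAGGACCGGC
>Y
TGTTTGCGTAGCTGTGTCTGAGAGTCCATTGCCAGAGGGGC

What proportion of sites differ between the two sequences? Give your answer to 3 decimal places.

The sequences differ at 22 of 41 positions.
p = 22/41 = 0.536585… ≈ 0.537 (to 3 d.p.).

0.537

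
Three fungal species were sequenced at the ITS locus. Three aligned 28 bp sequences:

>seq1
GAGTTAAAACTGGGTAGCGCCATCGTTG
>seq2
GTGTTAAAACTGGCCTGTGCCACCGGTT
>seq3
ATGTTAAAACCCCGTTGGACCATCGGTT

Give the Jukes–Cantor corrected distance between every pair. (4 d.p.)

seq1–seq2: 8/28 sites differ → p ≈ 0.285714, d = −0.75 ln(1 − 0.380952) = 0.359679 ≈ 0.3597.
seq1–seq3: 10/28 sites differ → p ≈ 0.357143, d = −0.75 ln(1 − 0.476191) = 0.484971 ≈ 0.4850.
seq2–seq3: 9/28 sites differ → p ≈ 0.321429, d = −0.75 ln(1 − 0.428572) = 0.419713 ≈ 0.4197.

d(seq1,seq2) = 0.3597, d(seq1,seq3) = 0.4850, d(seq2,seq3) = 0.4197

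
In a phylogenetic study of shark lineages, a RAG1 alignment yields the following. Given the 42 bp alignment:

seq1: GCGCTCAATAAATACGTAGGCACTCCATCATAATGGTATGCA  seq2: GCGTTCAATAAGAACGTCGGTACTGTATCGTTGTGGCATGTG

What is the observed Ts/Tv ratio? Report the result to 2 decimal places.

Transitions are A↔G and C↔T; transversions are all other mismatches.
Transitions: 9. Transversions: 4.
R = 9/4 = 2.25.

2.25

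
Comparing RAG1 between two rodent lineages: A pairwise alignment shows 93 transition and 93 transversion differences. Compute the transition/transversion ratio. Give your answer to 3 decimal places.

1.000

R = 93/93 = 1.000.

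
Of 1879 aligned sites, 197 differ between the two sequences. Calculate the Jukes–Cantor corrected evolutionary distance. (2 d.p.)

p = 197/1879 ≈ 0.104843.
d = −(3/4) ln(1 − 4p/3) = −0.75 ln(1 − 0.139791) = −0.75 ln(0.860209)
  = −0.75 × (-0.150580) = 0.112935 substitutions/site.

0.11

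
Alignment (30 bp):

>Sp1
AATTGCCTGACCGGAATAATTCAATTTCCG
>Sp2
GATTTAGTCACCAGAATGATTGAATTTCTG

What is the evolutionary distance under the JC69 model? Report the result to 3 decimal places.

The sequences differ at 9 of 30 sites (1, 5, 6, 7, 9, 13, 18, 22, 29), so p = 9/30 = 0.3.
d = −(3/4) ln(1 − 4p/3) = −0.75 ln(1 − 0.4) = −0.75 ln(0.6)
  = −0.75 × (-0.510826) = 0.383120 substitutions/site.

0.383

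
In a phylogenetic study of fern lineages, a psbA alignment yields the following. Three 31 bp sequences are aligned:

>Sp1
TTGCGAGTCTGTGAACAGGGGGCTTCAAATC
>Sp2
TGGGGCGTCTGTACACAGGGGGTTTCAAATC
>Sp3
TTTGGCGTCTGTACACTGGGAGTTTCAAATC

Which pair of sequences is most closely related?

Sp1–Sp2: 6/31 differ, p = 0.194, d = 0.224.
Sp1–Sp3: 8/31 differ, p = 0.258, d = 0.316.
Sp2–Sp3: 4/31 differ, p = 0.129, d = 0.142.
The smallest distance is between Sp2 and Sp3.

Sp2 and Sp3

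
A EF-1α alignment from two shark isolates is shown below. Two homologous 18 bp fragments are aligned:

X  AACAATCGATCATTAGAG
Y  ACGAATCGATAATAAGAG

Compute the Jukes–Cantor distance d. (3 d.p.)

The sequences differ at 4 of 18 sites (2, 3, 11, 14), so p = 4/18 ≈ 0.222222.
d = −(3/4) ln(1 − 4p/3) = −0.75 ln(1 − 0.296296) = −0.75 ln(0.703704)
  = −0.75 × (-0.351397) = 0.263548 substitutions/site.

0.264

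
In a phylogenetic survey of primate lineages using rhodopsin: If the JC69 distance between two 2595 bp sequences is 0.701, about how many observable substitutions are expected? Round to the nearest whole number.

1182

Invert JC69: p = (3/4)(1 − e^(−4d/3)) = 0.75 × (1 − e^(-0.934667)) = 0.75 × (1 − 0.392717) = 0.455462.
Expected differing sites = pL ≈ 0.455462 × 2595 = 1181.92389 ≈ 1182.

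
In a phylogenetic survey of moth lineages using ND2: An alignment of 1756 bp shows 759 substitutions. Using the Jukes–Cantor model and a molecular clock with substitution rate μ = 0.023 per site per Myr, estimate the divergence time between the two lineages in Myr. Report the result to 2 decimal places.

p = 759/1756 ≈ 0.432232.
d = −(3/4) ln(1 − 4p/3) = −0.75 ln(1 − 0.576309) = −0.75 ln(0.423691)
  = −0.75 × (-0.858751) = 0.644063 substitutions/site.
Under a molecular clock d = 2μt, so t = d/(2μ) = 0.644063 / (2 × 0.023) = 14.00 Myr.

14.00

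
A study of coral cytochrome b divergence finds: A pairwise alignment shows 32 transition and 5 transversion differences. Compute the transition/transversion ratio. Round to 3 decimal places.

R = 32/5 = 6.400.

6.400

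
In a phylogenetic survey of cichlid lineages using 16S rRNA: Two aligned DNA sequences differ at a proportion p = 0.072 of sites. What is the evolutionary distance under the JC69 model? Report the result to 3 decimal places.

d = −(3/4) ln(1 − 4p/3) = −0.75 ln(1 − 0.096) = −0.75 ln(0.904)
  = −0.75 × (-0.100926) = 0.075695 substitutions/site.

0.076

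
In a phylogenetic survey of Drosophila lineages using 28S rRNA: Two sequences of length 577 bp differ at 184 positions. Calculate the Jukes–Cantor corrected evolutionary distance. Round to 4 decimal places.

p = 184/577 ≈ 0.318891.
d = −(3/4) ln(1 − 4p/3) = −0.75 ln(1 − 0.425188) = −0.75 ln(0.574812)
  = −0.75 × (-0.553712) = 0.415284 substitutions/site.

0.4153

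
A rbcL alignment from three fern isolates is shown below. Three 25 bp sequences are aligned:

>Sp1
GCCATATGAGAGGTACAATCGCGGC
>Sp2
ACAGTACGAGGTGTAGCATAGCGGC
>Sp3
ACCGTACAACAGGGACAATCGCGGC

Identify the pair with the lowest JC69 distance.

Sp1 and Sp3

Sp1–Sp2: 9/25 differ, p = 0.360, d = 0.490.
Sp1–Sp3: 6/25 differ, p = 0.240, d = 0.289.
Sp2–Sp3: 9/25 differ, p = 0.360, d = 0.490.
The smallest distance is between Sp1 and Sp3.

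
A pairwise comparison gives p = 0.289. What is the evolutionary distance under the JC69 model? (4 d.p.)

d = −(3/4) ln(1 − 4p/3) = −0.75 ln(1 − 0.385333) = −0.75 ln(0.614667)
  = −0.75 × (-0.486675) = 0.365006 substitutions/site.

0.3650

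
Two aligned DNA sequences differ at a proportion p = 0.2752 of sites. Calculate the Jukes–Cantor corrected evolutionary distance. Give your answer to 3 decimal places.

d = −(3/4) ln(1 − 4p/3) = −0.75 ln(1 − 0.366933) = −0.75 ln(0.633067)
  = −0.75 × (-0.457179) = 0.342884 substitutions/site.

0.343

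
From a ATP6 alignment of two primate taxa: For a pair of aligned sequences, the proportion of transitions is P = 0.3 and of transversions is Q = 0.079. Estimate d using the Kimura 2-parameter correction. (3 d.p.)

0.611

Under the Kimura two-parameter model, d = −½ ln(1 − 2P − Q) − ¼ ln(1 − 2Q).
1 − 2P − Q = 0.321, giving −½ ln(0.321) = 0.568157.
1 − 2Q = 0.842, giving −¼ ln(0.842) = 0.042994.
d = 0.568157 + 0.042994 = 0.611151.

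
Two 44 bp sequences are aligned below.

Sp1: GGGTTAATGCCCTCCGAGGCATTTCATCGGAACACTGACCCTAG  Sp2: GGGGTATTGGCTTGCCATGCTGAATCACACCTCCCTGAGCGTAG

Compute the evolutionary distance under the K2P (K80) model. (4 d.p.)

Of 44 sites, 3 differences are transitions and 18 are transversions, so P = 3/44 ≈ 0.068182 and Q = 18/44 ≈ 0.409091.
Under the Kimura two-parameter model, d = −½ ln(1 − 2P − Q) − ¼ ln(1 − 2Q).
1 − 2P − Q = 0.454545, giving −½ ln(0.454545) = 0.394229.
1 − 2Q = 0.181818, giving −¼ ln(0.181818) = 0.426187.
d = 0.394229 + 0.426187 = 0.820416.

0.8204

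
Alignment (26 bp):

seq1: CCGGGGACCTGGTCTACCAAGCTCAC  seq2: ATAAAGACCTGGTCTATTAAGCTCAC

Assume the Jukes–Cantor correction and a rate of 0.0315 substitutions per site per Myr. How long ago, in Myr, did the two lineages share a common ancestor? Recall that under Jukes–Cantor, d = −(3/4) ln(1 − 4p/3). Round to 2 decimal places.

5.29

The sequences differ at 7 of 26 sites (1, 2, 3, 4, 5, 17, 18), so p = 7/26 ≈ 0.269231.
d = −(3/4) ln(1 − 4p/3) = −0.75 ln(1 − 0.358975) = −0.75 ln(0.641025)
  = −0.75 × (-0.444687) = 0.333515 substitutions/site.
Under a molecular clock d = 2μt, so t = d/(2μ) = 0.333515 / (2 × 0.0315) = 5.29 Myr.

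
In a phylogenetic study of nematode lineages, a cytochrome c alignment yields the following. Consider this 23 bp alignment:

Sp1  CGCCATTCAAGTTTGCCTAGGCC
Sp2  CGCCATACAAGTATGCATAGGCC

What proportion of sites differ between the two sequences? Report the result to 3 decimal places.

0.130

The sequences differ at 3 of 23 positions (sites 7, 13, 17).
p = 3/23 = 0.130434… ≈ 0.130 (to 3 d.p.).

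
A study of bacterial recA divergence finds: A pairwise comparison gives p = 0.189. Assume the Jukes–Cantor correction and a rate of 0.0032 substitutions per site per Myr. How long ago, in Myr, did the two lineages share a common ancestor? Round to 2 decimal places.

34.03

d = −(3/4) ln(1 − 4p/3) = −0.75 ln(1 − 0.252) = −0.75 ln(0.748)
  = −0.75 × (-0.290352) = 0.217764 substitutions/site.
Under a molecular clock d = 2μt, so t = d/(2μ) = 0.217764 / (2 × 0.0032) = 34.03 Myr.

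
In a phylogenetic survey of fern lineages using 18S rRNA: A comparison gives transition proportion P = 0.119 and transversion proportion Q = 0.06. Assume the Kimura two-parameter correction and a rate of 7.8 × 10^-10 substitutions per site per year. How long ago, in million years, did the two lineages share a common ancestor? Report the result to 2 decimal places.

Under the Kimura two-parameter model, d = −½ ln(1 − 2P − Q) − ¼ ln(1 − 2Q).
1 − 2P − Q = 0.702, giving −½ ln(0.702) = 0.176911.
1 − 2Q = 0.88, giving −¼ ln(0.88) = 0.031958.
d = 0.176911 + 0.031958 = 0.208869.
Under a molecular clock d = 2μt, so t = d/(2μ) = 0.208869 / (2 × 7.8 × 10^-10) = 133.89 million years.

133.89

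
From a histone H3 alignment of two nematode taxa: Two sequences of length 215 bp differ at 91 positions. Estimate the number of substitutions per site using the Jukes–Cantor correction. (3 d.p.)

0.623

p = 91/215 ≈ 0.423256.
d = −(3/4) ln(1 − 4p/3) = −0.75 ln(1 − 0.564341) = −0.75 ln(0.435659)
  = −0.75 × (-0.830895) = 0.623171 substitutions/site.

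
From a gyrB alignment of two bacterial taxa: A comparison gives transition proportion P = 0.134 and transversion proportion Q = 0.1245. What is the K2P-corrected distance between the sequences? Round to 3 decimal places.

Under the Kimura two-parameter model, d = −½ ln(1 − 2P − Q) − ¼ ln(1 − 2Q).
1 − 2P − Q = 0.6075, giving −½ ln(0.6075) = 0.249202.
1 − 2Q = 0.751, giving −¼ ln(0.751) = 0.071587.
d = 0.249202 + 0.071587 = 0.320789.

0.321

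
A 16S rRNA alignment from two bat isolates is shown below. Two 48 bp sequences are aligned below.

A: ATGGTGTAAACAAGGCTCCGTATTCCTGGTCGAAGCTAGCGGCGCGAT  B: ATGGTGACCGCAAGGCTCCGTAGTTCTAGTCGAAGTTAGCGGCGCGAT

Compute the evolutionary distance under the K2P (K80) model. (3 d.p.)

0.189

Of 48 sites, 4 differences are transitions and 4 are transversions, so P = 4/48 ≈ 0.083333 and Q = 4/48 ≈ 0.083333.
Under the Kimura two-parameter model, d = −½ ln(1 − 2P − Q) − ¼ ln(1 − 2Q).
1 − 2P − Q = 0.750001, giving −½ ln(0.750001) = 0.143840.
1 − 2Q = 0.833334, giving −¼ ln(0.833334) = 0.045580.
d = 0.143840 + 0.045580 = 0.189420.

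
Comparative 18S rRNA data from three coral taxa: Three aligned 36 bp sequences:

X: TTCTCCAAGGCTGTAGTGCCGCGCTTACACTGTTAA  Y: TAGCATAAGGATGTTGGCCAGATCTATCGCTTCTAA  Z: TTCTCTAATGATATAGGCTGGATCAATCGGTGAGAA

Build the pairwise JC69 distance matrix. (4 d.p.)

X–Y: 17/36 sites differ → p ≈ 0.472222, d = −0.75 ln(1 − 0.629629) = 0.744938 ≈ 0.7449.
X–Z: 17/36 sites differ → p ≈ 0.472222, d = −0.75 ln(1 − 0.629629) = 0.744938 ≈ 0.7449.
Y–Z: 14/36 sites differ → p ≈ 0.388889, d = −0.75 ln(1 − 0.518519) = 0.548166 ≈ 0.5482.

d(X,Y) = 0.7449, d(X,Z) = 0.7449, d(Y,Z) = 0.5482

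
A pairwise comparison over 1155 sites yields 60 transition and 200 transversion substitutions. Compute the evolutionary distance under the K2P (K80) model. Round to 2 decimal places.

P = 60/1155 ≈ 0.051948 and Q = 200/1155 ≈ 0.17316.
Under the Kimura two-parameter model, d = −½ ln(1 − 2P − Q) − ¼ ln(1 − 2Q).
1 − 2P − Q = 0.722944, giving −½ ln(0.722944) = 0.162212.
1 − 2Q = 0.65368, giving −¼ ln(0.65368) = 0.106284.
d = 0.162212 + 0.106284 = 0.268496.

0.27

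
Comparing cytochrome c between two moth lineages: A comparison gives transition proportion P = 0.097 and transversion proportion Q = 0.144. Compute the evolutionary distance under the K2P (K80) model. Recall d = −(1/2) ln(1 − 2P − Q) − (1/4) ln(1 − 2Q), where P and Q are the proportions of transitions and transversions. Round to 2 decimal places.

0.29

Under the Kimura two-parameter model, d = −½ ln(1 − 2P − Q) − ¼ ln(1 − 2Q).
1 − 2P − Q = 0.662, giving −½ ln(0.662) = 0.206245.
1 − 2Q = 0.712, giving −¼ ln(0.712) = 0.084919.
d = 0.206245 + 0.084919 = 0.291164.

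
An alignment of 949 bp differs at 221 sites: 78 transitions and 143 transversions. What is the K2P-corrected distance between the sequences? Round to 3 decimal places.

P = 78/949 ≈ 0.082192 and Q = 143/949 ≈ 0.150685.
Under the Kimura two-parameter model, d = −½ ln(1 − 2P − Q) − ¼ ln(1 − 2Q).
1 − 2P − Q = 0.684931, giving −½ ln(0.684931) = 0.189219.
1 − 2Q = 0.69863, giving −¼ ln(0.69863) = 0.089659.
d = 0.189219 + 0.089659 = 0.278878.

0.279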